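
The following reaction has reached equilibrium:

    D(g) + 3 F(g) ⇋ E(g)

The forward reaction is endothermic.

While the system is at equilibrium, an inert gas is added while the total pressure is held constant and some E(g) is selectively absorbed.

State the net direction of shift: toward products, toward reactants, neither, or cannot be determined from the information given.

cannot be determined

Adding inert gas at constant total pressure expands the volume and lowers every reacting partial pressure. With Δn_gas = 1 − 4 = -3, Q moves away from K toward the side with fewer gas moles, so the system shifts toward the side with more gas moles — to the left.
Removing E (g), a product, drives the reaction to the right.
The individual effects push in opposite directions; without quantitative information the net direction cannot be determined.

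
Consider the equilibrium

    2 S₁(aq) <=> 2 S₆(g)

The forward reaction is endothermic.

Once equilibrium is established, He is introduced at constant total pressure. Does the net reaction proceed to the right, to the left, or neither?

right

Adding inert gas at constant total pressure expands the volume and lowers every reacting partial pressure. With Δn_gas = 2 − 0 = +2, Q moves away from K toward the side with fewer gas moles, so the system shifts toward the side with more gas moles — to the right.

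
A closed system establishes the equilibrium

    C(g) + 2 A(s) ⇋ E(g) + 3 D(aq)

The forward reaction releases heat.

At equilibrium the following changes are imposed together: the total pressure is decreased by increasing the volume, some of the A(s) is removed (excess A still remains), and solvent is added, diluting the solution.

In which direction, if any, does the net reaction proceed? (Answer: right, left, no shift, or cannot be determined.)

right

Gas moles: reactants 1, products 1. Δn_gas = 0, so a volume change leaves Q equal to K — no shift from this change.
A is a pure solid; its activity is 1 regardless of amount, so Q is unaffected — no shift from this change.
Dilution lowers every aqueous concentration by the same factor. Δn_aq = 3 − 0 = +3, so the system shifts toward the side with more dissolved moles — to the right.
Only the nonzero effect(s) matter; the net shift is to the right.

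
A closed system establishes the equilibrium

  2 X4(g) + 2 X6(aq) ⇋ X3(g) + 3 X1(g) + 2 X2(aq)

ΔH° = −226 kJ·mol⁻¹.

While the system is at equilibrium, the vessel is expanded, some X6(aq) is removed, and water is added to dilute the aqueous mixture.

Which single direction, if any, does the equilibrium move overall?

cannot be determined

Gas moles: reactants 2, products 4 (Δn_gas = +2). Expansion shifts the system toward the side with more moles of gas — to the right.
Removing X6 (aq), a reactant, drives the reaction to the left.
Dilution scales every aqueous concentration by the same factor. Δn_aq = 2 − 2 = 0, so Q is unchanged — no shift.
The individual effects push in opposite directions; without quantitative information the net direction cannot be determined.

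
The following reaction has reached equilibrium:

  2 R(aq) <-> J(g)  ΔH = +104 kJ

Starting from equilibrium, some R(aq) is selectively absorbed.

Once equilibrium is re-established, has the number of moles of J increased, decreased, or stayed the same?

decreases

Removing R (aq), a reactant, drives the reaction to the left.
The net shift is to the left. J is a product, so its amount decreases.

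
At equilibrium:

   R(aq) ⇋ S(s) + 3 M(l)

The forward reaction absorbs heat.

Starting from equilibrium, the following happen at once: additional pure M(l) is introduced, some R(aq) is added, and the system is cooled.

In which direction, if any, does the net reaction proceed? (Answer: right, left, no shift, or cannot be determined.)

M is a pure liquid; its activity is 1 regardless of amount, so Q is unaffected — no shift from this change.
Adding R (aq), a reactant, drives the reaction to the right.
The forward reaction is endothermic. Lowering T favours the exothermic direction — shift to the left.
The individual effects push in opposite directions; without quantitative information the net direction cannot be determined.

cannot be determined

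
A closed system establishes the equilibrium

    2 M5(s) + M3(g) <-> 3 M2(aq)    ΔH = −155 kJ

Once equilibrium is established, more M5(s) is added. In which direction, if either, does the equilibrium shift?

M5 is a pure solid; its activity is 1 regardless of amount, so Q is unaffected — no shift from this change.

no shift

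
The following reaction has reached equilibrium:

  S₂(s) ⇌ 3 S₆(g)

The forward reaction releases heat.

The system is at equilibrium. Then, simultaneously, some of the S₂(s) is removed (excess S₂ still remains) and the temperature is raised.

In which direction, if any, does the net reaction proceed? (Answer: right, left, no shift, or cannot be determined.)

S₂ is a pure solid; its activity is 1 regardless of amount, so Q is unaffected — no shift from this change.
The forward reaction is exothermic. Raising T favours the endothermic direction — shift to the left.
Only the nonzero effect(s) matter; the net shift is to the left.

left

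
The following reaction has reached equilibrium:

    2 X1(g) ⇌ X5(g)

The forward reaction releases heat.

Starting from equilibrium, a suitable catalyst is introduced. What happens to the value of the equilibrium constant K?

The equilibrium constant depends only on temperature. This perturbation changes neither the position of equilibrium nor K.

unchanged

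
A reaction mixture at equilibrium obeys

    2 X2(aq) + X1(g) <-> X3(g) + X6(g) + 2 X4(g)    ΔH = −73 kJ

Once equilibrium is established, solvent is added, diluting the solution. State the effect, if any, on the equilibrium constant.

The equilibrium constant depends only on temperature. This perturbation may move the position of equilibrium, but since T is unchanged, K itself is unchanged.

unchanged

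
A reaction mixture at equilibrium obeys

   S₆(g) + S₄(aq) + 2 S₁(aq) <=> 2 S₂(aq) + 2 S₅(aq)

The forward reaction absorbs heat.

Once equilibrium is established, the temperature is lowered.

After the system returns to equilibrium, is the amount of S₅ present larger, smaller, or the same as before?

The forward reaction is endothermic. Lowering T favours the exothermic direction — shift to the left.
The net shift is to the left. S₅ is a product, so its amount decreases.

decreases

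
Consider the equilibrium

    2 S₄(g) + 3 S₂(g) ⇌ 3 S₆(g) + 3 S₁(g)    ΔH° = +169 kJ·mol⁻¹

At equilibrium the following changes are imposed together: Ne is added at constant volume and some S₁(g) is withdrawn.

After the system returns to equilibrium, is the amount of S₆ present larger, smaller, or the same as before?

increases

At constant volume, adding an inert gas leaves every reacting species' partial pressure unchanged, so Q is unchanged — no shift from this change.
Removing S₁ (g), a product, drives the reaction to the right.
The net shift is to the right. S₆ is a product, so its amount increases.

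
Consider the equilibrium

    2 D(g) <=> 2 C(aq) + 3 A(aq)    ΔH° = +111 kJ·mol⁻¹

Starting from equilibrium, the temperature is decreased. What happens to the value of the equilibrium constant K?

K depends on temperature via the van 't Hoff relation. The forward reaction is endothermic, so lowering T decreases K.

decreases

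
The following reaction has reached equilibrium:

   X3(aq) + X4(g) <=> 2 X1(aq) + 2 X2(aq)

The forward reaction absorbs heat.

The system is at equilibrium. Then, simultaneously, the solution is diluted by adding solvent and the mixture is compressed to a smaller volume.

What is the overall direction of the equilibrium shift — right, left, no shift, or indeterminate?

right

Dilution lowers every aqueous concentration by the same factor. Δn_aq = 4 − 1 = +3, so the system shifts toward the side with more dissolved moles — to the right.
Gas moles: reactants 1, products 0 (Δn_gas = -1). Compression shifts the system toward the side with fewer moles of gas — to the right.
All effects act in the same direction — net shift to the right.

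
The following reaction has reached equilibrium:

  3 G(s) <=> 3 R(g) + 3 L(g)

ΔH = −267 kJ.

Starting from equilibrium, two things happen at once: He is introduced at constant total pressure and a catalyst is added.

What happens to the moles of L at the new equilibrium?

increases

Adding inert gas at constant total pressure expands the volume and lowers every reacting partial pressure. With Δn_gas = 6 − 0 = +6, Q moves away from K toward the side with fewer gas moles, so the system shifts toward the side with more gas moles — to the right.
A catalyst speeds both forward and reverse rates equally; it changes neither Q nor K — no shift from this change.
The net shift is to the right. L is a product, so its amount increases.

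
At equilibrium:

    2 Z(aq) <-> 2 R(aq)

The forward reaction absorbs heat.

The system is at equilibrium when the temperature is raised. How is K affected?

increases

K depends on temperature via the van 't Hoff relation. The forward reaction is endothermic, so raising T increases K.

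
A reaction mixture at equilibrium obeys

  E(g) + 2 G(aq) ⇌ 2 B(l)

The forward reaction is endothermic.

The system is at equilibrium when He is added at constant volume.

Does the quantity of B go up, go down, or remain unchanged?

At constant volume, adding an inert gas leaves every reacting species' partial pressure unchanged, so Q is unchanged — no shift from this change.
No net shift occurs, so the amount of B is unchanged.

unchanged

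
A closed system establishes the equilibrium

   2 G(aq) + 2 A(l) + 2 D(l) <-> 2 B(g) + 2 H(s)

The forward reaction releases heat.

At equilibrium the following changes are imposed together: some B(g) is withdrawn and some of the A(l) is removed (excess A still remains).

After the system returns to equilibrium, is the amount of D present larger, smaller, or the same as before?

Removing B (g), a product, drives the reaction to the right.
A is a pure liquid; its activity is 1 regardless of amount, so Q is unaffected — no shift from this change.
The net shift is to the right. D is a reactant, so its amount decreases.

decreases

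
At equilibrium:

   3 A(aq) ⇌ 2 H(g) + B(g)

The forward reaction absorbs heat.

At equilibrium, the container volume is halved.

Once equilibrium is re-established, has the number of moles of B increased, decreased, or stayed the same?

Gas moles: reactants 0, products 3 (Δn_gas = +3). Compression shifts the system toward the side with fewer moles of gas — to the left.
The net shift is to the left. B is a product, so its amount decreases.

decreases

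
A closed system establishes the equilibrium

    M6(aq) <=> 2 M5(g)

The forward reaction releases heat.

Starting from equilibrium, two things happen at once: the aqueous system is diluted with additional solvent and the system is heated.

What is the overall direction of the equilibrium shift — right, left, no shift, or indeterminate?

left

Dilution lowers every aqueous concentration by the same factor. Δn_aq = 0 − 1 = -1, so the system shifts toward the side with more dissolved moles — to the left.
The forward reaction is exothermic. Raising T favours the endothermic direction — shift to the left.
All effects act in the same direction — net shift to the left.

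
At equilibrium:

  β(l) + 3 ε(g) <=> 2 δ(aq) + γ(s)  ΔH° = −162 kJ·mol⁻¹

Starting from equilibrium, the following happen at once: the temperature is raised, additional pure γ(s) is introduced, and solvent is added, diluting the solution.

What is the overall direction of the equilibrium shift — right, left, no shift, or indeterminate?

cannot be determined

The forward reaction is exothermic. Raising T favours the endothermic direction — shift to the left.
γ is a pure solid; its activity is 1 regardless of amount, so Q is unaffected — no shift from this change.
Dilution lowers every aqueous concentration by the same factor. Δn_aq = 2 − 0 = +2, so the system shifts toward the side with more dissolved moles — to the right.
The individual effects push in opposite directions; without quantitative information the net direction cannot be determined.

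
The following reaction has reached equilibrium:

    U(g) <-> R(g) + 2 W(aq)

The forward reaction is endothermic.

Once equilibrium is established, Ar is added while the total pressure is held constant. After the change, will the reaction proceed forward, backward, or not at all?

Adding inert gas at constant total pressure expands the volume, scaling every reacting partial pressure by the same factor. Δn_gas = 1 − 1 = 0, so Q is unchanged — no shift.

no shift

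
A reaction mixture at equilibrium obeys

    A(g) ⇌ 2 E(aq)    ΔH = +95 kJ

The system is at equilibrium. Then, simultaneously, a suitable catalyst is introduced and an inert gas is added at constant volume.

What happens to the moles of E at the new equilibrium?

unchanged

A catalyst speeds both forward and reverse rates equally; it changes neither Q nor K — no shift from this change.
At constant volume, adding an inert gas leaves every reacting species' partial pressure unchanged, so Q is unchanged — no shift from this change.
No net shift occurs, so the amount of E is unchanged.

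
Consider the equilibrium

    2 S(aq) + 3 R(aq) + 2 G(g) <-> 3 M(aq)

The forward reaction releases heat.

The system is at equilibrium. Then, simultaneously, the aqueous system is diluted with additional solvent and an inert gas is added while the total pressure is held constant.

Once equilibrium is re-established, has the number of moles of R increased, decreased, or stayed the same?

Dilution lowers every aqueous concentration by the same factor. Δn_aq = 3 − 5 = -2, so the system shifts toward the side with more dissolved moles — to the left.
Adding inert gas at constant total pressure expands the volume and lowers every reacting partial pressure. With Δn_gas = 0 − 2 = -2, Q moves away from K toward the side with fewer gas moles, so the system shifts toward the side with more gas moles — to the left.
The net shift is to the left. R is a reactant, so its amount increases.

increases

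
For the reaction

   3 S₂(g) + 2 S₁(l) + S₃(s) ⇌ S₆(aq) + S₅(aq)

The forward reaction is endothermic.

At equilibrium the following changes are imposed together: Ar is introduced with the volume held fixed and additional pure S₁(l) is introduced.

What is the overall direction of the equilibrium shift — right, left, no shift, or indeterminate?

no shift

At constant volume, adding an inert gas leaves every reacting species' partial pressure unchanged, so Q is unchanged — no shift from this change.
S₁ is a pure liquid; its activity is 1 regardless of amount, so Q is unaffected — no shift from this change.
None of the changes alters Q relative to K, so there is no net shift.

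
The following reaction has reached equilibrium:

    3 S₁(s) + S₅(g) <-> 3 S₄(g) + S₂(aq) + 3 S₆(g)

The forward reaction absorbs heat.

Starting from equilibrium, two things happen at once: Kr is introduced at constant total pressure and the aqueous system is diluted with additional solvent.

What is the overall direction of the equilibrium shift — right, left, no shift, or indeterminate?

right

Adding inert gas at constant total pressure expands the volume and lowers every reacting partial pressure. With Δn_gas = 6 − 1 = +5, Q moves away from K toward the side with fewer gas moles, so the system shifts toward the side with more gas moles — to the right.
Dilution lowers every aqueous concentration by the same factor. Δn_aq = 1 − 0 = +1, so the system shifts toward the side with more dissolved moles — to the right.
All effects act in the same direction — net shift to the right.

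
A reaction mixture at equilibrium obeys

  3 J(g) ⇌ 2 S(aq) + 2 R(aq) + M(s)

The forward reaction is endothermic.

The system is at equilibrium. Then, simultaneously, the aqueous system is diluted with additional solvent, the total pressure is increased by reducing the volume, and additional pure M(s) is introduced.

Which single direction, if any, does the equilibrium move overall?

Dilution lowers every aqueous concentration by the same factor. Δn_aq = 4 − 0 = +4, so the system shifts toward the side with more dissolved moles — to the right.
Gas moles: reactants 3, products 0 (Δn_gas = -3). Compression shifts the system toward the side with fewer moles of gas — to the right.
M is a pure solid; its activity is 1 regardless of amount, so Q is unaffected — no shift from this change.
Only the nonzero effect(s) matter; the net shift is to the right.

right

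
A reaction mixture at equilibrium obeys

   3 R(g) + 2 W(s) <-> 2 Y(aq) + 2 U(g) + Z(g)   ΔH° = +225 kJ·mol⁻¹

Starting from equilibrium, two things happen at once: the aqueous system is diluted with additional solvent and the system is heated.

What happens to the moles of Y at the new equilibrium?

increases

Dilution lowers every aqueous concentration by the same factor. Δn_aq = 2 − 0 = +2, so the system shifts toward the side with more dissolved moles — to the right.
The forward reaction is endothermic. Raising T favours the endothermic direction — shift to the right.
The net shift is to the right. Y is a product, so its amount increases.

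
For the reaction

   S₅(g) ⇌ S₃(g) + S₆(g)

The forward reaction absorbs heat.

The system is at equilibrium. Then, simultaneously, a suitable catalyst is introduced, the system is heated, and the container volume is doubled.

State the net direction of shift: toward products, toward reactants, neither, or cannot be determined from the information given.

A catalyst speeds both forward and reverse rates equally; it changes neither Q nor K — no shift from this change.
The forward reaction is endothermic. Raising T favours the endothermic direction — shift to the right.
Gas moles: reactants 1, products 2 (Δn_gas = +1). Expansion shifts the system toward the side with more moles of gas — to the right.
Only the nonzero effect(s) matter; the net shift is to the right.

right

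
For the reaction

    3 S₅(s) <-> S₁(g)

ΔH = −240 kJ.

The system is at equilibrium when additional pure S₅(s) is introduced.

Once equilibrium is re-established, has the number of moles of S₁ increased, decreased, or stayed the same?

unchanged

S₅ is a pure solid; its activity is 1 regardless of amount, so Q is unaffected — no shift from this change.
No net shift occurs, so the amount of S₁ is unchanged.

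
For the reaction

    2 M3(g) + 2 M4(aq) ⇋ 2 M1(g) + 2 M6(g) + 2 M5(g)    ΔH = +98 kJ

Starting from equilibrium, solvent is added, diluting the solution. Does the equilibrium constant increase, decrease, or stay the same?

The equilibrium constant depends only on temperature. This perturbation may move the position of equilibrium, but since T is unchanged, K itself is unchanged.

unchanged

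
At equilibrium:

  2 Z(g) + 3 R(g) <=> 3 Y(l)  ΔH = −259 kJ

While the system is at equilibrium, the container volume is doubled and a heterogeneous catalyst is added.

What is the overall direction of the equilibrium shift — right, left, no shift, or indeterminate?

Gas moles: reactants 5, products 0 (Δn_gas = -5). Expansion shifts the system toward the side with more moles of gas — to the left.
A catalyst speeds both forward and reverse rates equally; it changes neither Q nor K — no shift from this change.
Only the nonzero effect(s) matter; the net shift is to the left.

left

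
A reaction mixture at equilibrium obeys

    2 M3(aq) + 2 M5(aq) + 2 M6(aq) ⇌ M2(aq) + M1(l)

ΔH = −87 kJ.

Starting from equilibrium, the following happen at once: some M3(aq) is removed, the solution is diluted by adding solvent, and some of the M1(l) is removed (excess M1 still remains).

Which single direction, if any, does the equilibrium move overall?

left

Removing M3 (aq), a reactant, drives the reaction to the left.
Dilution lowers every aqueous concentration by the same factor. Δn_aq = 1 − 6 = -5, so the system shifts toward the side with more dissolved moles — to the left.
M1 is a pure liquid; its activity is 1 regardless of amount, so Q is unaffected — no shift from this change.
Only the nonzero effect(s) matter; the net shift is to the left.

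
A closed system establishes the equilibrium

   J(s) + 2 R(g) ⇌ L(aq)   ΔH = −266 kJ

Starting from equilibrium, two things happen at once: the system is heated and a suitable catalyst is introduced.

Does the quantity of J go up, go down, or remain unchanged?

The forward reaction is exothermic. Raising T favours the endothermic direction — shift to the left.
A catalyst speeds both forward and reverse rates equally; it changes neither Q nor K — no shift from this change.
The net shift is to the left. J is a reactant, so its amount increases.

increases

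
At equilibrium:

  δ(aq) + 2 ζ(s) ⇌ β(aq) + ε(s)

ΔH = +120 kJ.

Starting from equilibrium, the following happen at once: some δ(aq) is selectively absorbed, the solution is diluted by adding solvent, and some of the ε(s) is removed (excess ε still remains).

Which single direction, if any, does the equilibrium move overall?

Removing δ (aq), a reactant, drives the reaction to the left.
Dilution scales every aqueous concentration by the same factor. Δn_aq = 1 − 1 = 0, so Q is unchanged — no shift.
ε is a pure solid; its activity is 1 regardless of amount, so Q is unaffected — no shift from this change.
Only the nonzero effect(s) matter; the net shift is to the left.

left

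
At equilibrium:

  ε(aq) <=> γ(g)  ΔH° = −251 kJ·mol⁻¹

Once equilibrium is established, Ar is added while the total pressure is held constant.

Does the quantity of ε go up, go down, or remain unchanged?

decreases

Adding inert gas at constant total pressure expands the volume and lowers every reacting partial pressure. With Δn_gas = 1 − 0 = +1, Q moves away from K toward the side with fewer gas moles, so the system shifts toward the side with more gas moles — to the right.
The net shift is to the right. ε is a reactant, so its amount decreases.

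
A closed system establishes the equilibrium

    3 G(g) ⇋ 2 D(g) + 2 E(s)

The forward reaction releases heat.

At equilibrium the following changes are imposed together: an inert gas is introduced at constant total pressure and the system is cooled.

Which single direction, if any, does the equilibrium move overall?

Adding inert gas at constant total pressure expands the volume and lowers every reacting partial pressure. With Δn_gas = 2 − 3 = -1, Q moves away from K toward the side with fewer gas moles, so the system shifts toward the side with more gas moles — to the left.
The forward reaction is exothermic. Lowering T favours the exothermic direction — shift to the right.
The individual effects push in opposite directions; without quantitative information the net direction cannot be determined.

cannot be determined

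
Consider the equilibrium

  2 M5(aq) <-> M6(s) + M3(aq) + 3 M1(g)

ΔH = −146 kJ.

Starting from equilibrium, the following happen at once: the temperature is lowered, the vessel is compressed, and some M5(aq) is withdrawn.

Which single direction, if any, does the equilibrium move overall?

The forward reaction is exothermic. Lowering T favours the exothermic direction — shift to the right.
Gas moles: reactants 0, products 3 (Δn_gas = +3). Compression shifts the system toward the side with fewer moles of gas — to the left.
Removing M5 (aq), a reactant, drives the reaction to the left.
The individual effects push in opposite directions; without quantitative information the net direction cannot be determined.

cannot be determined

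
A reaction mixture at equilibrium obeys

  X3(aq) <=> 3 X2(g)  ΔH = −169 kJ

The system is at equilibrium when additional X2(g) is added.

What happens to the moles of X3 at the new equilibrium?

increases

Adding X2 (g), a product, drives the reaction to the left.
The net shift is to the left. X3 is a reactant, so its amount increases.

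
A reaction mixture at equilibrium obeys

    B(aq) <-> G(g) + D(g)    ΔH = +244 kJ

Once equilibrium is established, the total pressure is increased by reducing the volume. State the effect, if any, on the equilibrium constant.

unchanged

The equilibrium constant depends only on temperature. This perturbation may move the position of equilibrium, but since T is unchanged, K itself is unchanged.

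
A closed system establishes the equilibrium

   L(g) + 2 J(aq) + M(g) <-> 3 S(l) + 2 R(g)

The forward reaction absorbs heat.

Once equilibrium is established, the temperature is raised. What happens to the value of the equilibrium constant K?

increases

K depends on temperature via the van 't Hoff relation. The forward reaction is endothermic, so raising T increases K.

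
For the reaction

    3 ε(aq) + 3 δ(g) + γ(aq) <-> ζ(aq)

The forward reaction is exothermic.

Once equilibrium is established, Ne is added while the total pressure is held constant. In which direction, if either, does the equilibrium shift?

left

Adding inert gas at constant total pressure expands the volume and lowers every reacting partial pressure. With Δn_gas = 0 − 3 = -3, Q moves away from K toward the side with fewer gas moles, so the system shifts toward the side with more gas moles — to the left.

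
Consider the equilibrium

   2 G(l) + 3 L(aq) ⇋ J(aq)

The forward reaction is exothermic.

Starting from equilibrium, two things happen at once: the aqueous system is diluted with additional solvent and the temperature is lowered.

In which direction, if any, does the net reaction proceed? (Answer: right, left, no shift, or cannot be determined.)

cannot be determined

Dilution lowers every aqueous concentration by the same factor. Δn_aq = 1 − 3 = -2, so the system shifts toward the side with more dissolved moles — to the left.
The forward reaction is exothermic. Lowering T favours the exothermic direction — shift to the right.
The individual effects push in opposite directions; without quantitative information the net direction cannot be determined.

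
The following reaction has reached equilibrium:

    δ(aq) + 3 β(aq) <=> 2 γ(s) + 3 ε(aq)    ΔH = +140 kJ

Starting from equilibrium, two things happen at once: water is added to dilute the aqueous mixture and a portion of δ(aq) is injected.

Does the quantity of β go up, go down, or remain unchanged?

Dilution lowers every aqueous concentration by the same factor. Δn_aq = 3 − 4 = -1, so the system shifts toward the side with more dissolved moles — to the left.
Adding δ (aq), a reactant, drives the reaction to the right.
The two effects oppose each other, so the net shift — and hence the change in β — cannot be determined from the given information.

cannot be determined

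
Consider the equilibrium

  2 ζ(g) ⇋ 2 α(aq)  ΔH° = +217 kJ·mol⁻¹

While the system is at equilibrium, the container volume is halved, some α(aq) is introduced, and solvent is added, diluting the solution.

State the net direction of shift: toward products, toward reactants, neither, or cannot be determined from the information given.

Gas moles: reactants 2, products 0 (Δn_gas = -2). Compression shifts the system toward the side with fewer moles of gas — to the right.
Adding α (aq), a product, drives the reaction to the left.
Dilution lowers every aqueous concentration by the same factor. Δn_aq = 2 − 0 = +2, so the system shifts toward the side with more dissolved moles — to the right.
The individual effects push in opposite directions; without quantitative information the net direction cannot be determined.

cannot be determined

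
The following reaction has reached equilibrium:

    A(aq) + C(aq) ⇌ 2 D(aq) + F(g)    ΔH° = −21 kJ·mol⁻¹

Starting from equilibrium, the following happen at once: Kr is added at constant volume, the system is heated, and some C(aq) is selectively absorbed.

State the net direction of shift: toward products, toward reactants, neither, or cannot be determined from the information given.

At constant volume, adding an inert gas leaves every reacting species' partial pressure unchanged, so Q is unchanged — no shift from this change.
The forward reaction is exothermic. Raising T favours the endothermic direction — shift to the left.
Removing C (aq), a reactant, drives the reaction to the left.
Only the nonzero effect(s) matter; the net shift is to the left.

left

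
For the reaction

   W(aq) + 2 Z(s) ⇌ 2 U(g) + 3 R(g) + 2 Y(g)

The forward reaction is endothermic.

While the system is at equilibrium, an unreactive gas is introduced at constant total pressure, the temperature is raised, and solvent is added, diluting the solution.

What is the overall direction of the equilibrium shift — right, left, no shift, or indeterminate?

cannot be determined

Adding inert gas at constant total pressure expands the volume and lowers every reacting partial pressure. With Δn_gas = 7 − 0 = +7, Q moves away from K toward the side with fewer gas moles, so the system shifts toward the side with more gas moles — to the right.
The forward reaction is endothermic. Raising T favours the endothermic direction — shift to the right.
Dilution lowers every aqueous concentration by the same factor. Δn_aq = 0 − 1 = -1, so the system shifts toward the side with more dissolved moles — to the left.
The individual effects push in opposite directions; without quantitative information the net direction cannot be determined.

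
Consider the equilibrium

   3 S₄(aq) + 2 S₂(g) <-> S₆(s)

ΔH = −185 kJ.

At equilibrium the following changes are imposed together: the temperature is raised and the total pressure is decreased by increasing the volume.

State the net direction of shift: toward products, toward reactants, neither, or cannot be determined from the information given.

left

The forward reaction is exothermic. Raising T favours the endothermic direction — shift to the left.
Gas moles: reactants 2, products 0 (Δn_gas = -2). Expansion shifts the system toward the side with more moles of gas — to the left.
All effects act in the same direction — net shift to the left.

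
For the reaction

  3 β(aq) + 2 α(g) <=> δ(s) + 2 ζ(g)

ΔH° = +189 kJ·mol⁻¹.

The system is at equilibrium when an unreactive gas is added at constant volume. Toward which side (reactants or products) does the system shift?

At constant volume, adding an inert gas leaves every reacting species' partial pressure unchanged, so Q is unchanged — no shift from this change.

no shift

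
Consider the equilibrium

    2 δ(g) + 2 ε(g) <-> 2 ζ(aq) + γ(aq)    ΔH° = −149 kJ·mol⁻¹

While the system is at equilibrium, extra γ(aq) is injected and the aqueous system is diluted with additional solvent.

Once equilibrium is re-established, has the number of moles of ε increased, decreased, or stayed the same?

cannot be determined

Adding γ (aq), a product, drives the reaction to the left.
Dilution lowers every aqueous concentration by the same factor. Δn_aq = 3 − 0 = +3, so the system shifts toward the side with more dissolved moles — to the right.
The two effects oppose each other, so the net shift — and hence the change in ε — cannot be determined from the given information.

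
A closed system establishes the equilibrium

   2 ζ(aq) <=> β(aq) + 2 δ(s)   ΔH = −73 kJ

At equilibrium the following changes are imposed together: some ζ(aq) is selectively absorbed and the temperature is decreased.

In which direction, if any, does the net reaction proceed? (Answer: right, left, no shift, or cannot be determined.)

Removing ζ (aq), a reactant, drives the reaction to the left.
The forward reaction is exothermic. Lowering T favours the exothermic direction — shift to the right.
The individual effects push in opposite directions; without quantitative information the net direction cannot be determined.

cannot be determined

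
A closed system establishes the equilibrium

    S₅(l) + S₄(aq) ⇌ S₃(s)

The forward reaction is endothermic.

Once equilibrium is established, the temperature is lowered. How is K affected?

decreases

K depends on temperature via the van 't Hoff relation. The forward reaction is endothermic, so lowering T decreases K.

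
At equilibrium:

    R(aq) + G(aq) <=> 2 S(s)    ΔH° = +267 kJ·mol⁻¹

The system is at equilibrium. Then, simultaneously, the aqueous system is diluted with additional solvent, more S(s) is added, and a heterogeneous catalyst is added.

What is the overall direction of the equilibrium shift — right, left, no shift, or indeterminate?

left

Dilution lowers every aqueous concentration by the same factor. Δn_aq = 0 − 2 = -2, so the system shifts toward the side with more dissolved moles — to the left.
S is a pure solid; its activity is 1 regardless of amount, so Q is unaffected — no shift from this change.
A catalyst speeds both forward and reverse rates equally; it changes neither Q nor K — no shift from this change.
Only the nonzero effect(s) matter; the net shift is to the left.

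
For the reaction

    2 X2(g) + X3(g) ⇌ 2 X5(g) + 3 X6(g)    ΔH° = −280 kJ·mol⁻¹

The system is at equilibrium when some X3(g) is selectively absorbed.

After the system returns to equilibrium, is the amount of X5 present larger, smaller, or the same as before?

Removing X3 (g), a reactant, drives the reaction to the left.
The net shift is to the left. X5 is a product, so its amount decreases.

decreases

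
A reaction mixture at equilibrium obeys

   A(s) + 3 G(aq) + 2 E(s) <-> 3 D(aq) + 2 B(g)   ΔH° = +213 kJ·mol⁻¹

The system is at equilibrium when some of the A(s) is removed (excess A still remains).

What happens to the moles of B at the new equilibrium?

A is a pure solid; its activity is 1 regardless of amount, so Q is unaffected — no shift from this change.
No net shift occurs, so the amount of B is unchanged.

unchanged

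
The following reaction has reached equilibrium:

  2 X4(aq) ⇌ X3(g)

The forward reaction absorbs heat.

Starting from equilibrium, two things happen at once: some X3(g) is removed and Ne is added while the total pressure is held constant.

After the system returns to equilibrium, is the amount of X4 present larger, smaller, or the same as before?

Removing X3 (g), a product, drives the reaction to the right.
Adding inert gas at constant total pressure expands the volume and lowers every reacting partial pressure. With Δn_gas = 1 − 0 = +1, Q moves away from K toward the side with fewer gas moles, so the system shifts toward the side with more gas moles — to the right.
The net shift is to the right. X4 is a reactant, so its amount decreases.

decreases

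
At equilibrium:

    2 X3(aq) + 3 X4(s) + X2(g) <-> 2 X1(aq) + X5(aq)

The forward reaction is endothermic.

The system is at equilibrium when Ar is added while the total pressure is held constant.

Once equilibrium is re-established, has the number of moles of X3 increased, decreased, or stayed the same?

Adding inert gas at constant total pressure expands the volume and lowers every reacting partial pressure. With Δn_gas = 0 − 1 = -1, Q moves away from K toward the side with fewer gas moles, so the system shifts toward the side with more gas moles — to the left.
The net shift is to the left. X3 is a reactant, so its amount increases.

increases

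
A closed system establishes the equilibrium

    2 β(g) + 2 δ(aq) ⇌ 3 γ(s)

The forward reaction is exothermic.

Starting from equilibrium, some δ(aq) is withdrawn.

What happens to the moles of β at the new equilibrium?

increases

Removing δ (aq), a reactant, drives the reaction to the left.
The net shift is to the left. β is a reactant, so its amount increases.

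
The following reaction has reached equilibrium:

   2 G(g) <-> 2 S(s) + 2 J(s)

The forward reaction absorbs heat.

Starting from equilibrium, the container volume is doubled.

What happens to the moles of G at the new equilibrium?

Gas moles: reactants 2, products 0 (Δn_gas = -2). Expansion shifts the system toward the side with more moles of gas — to the left.
The net shift is to the left. G is a reactant, so its amount increases.

increases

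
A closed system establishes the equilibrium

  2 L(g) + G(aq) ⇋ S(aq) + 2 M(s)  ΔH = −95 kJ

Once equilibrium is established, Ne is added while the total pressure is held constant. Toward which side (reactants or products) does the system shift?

Adding inert gas at constant total pressure expands the volume and lowers every reacting partial pressure. With Δn_gas = 0 − 2 = -2, Q moves away from K toward the side with fewer gas moles, so the system shifts toward the side with more gas moles — to the left.

left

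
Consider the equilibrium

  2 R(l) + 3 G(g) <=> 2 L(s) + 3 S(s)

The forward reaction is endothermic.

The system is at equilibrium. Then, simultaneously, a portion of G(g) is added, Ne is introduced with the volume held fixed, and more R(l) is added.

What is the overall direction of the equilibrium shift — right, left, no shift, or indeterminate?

right

Adding G (g), a reactant, drives the reaction to the right.
At constant volume, adding an inert gas leaves every reacting species' partial pressure unchanged, so Q is unchanged — no shift from this change.
R is a pure liquid; its activity is 1 regardless of amount, so Q is unaffected — no shift from this change.
Only the nonzero effect(s) matter; the net shift is to the right.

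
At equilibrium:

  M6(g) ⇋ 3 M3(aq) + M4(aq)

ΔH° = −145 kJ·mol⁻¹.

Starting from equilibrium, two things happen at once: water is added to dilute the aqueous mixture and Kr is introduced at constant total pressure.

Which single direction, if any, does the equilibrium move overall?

Dilution lowers every aqueous concentration by the same factor. Δn_aq = 4 − 0 = +4, so the system shifts toward the side with more dissolved moles — to the right.
Adding inert gas at constant total pressure expands the volume and lowers every reacting partial pressure. With Δn_gas = 0 − 1 = -1, Q moves away from K toward the side with fewer gas moles, so the system shifts toward the side with more gas moles — to the left.
The individual effects push in opposite directions; without quantitative information the net direction cannot be determined.

cannot be determined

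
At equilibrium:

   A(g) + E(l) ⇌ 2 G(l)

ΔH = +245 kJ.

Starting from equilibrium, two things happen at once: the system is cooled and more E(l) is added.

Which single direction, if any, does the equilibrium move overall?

left

The forward reaction is endothermic. Lowering T favours the exothermic direction — shift to the left.
E is a pure liquid; its activity is 1 regardless of amount, so Q is unaffected — no shift from this change.
Only the nonzero effect(s) matter; the net shift is to the left.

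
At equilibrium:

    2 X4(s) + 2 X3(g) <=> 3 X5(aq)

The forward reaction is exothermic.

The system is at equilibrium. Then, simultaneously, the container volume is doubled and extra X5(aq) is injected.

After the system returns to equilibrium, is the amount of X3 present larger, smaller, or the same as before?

increases

Gas moles: reactants 2, products 0 (Δn_gas = -2). Expansion shifts the system toward the side with more moles of gas — to the left.
Adding X5 (aq), a product, drives the reaction to the left.
The net shift is to the left. X3 is a reactant, so its amount increases.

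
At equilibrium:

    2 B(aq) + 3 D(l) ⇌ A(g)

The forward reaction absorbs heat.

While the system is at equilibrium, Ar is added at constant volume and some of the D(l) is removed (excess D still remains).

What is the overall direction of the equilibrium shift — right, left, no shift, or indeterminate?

no shift

At constant volume, adding an inert gas leaves every reacting species' partial pressure unchanged, so Q is unchanged — no shift from this change.
D is a pure liquid; its activity is 1 regardless of amount, so Q is unaffected — no shift from this change.
None of the changes alters Q relative to K, so there is no net shift.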